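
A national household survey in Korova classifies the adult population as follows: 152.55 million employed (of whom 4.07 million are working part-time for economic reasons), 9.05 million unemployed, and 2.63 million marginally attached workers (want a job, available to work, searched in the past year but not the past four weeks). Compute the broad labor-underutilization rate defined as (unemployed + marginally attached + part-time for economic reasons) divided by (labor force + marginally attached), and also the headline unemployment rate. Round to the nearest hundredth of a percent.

Labor force = 152.55 + 9.05 = 161.60 million.
Numerator = 9.05 + 2.63 + 4.07 = 15.75 million.
Denominator = 161.60 + 2.63 = 164.23 million.
Broad rate = 15.75 / 164.23 = 9.59%.
Headline unemployment rate = 9.05 / 161.60 = 5.60%.

Broad underutilization rate ≈ 9.59%; headline unemployment rate ≈ 5.60%.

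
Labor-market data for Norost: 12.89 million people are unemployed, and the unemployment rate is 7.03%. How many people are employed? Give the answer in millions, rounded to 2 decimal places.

About 170.47 million are employed.

Labor force = U / u = 12.89 / 0.0703 ≈ 183.36 million.
Employed = labor force − unemployed = 183.36 − 12.89 = 170.47 million.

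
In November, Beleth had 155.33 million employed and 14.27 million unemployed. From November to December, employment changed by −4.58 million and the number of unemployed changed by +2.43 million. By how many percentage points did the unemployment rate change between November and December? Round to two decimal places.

The unemployment rate changed by +1.56 percentage points.

November: labor force = 155.33 + 14.27 = 169.60; u = 14.27/169.60 = 8.41%.
December: labor force = 150.75 + 16.70 = 167.45; u = 16.70/167.45 = 9.97%.
Change = 9.97% − 8.41% = +1.56 pp.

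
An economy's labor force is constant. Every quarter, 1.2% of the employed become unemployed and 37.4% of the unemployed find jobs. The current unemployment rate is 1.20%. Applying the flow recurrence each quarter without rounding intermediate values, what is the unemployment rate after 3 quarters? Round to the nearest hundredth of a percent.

With a fixed labor force, u_{t+1} = u_t + s·(1−u_t) − f·u_t = u_t·(1−s−f) + s.
Here 1−s−f = 0.614 and s = 0.012.
u_1 = 0.012000 × 0.614 + 0.012 = 0.019368.
u_2 = 0.019368 × 0.614 + 0.012 = 0.023892.
u_3 = 0.023892 × 0.614 + 0.012 = 0.026670.

Unemployment rate after three quarters ≈ 2.67%.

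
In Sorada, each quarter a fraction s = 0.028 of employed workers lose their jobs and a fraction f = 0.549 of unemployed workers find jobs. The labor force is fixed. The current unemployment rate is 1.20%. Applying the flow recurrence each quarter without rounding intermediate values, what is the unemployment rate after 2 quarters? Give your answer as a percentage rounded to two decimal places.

With a fixed labor force, u_{t+1} = u_t + s·(1−u_t) − f·u_t = u_t·(1−s−f) + s.
Here 1−s−f = 0.423 and s = 0.028.
u_1 = 0.012000 × 0.423 + 0.028 = 0.033076.
u_2 = 0.033076 × 0.423 + 0.028 = 0.041991.

Unemployment rate after two quarters ≈ 4.20%.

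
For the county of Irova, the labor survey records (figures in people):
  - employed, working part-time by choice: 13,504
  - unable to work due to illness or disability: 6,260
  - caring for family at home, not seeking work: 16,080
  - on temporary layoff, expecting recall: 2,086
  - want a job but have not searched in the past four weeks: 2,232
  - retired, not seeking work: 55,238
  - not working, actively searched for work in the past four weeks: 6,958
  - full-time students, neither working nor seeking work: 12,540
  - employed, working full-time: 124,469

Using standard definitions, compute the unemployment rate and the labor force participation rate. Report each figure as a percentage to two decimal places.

Unemployment rate ≈ 6.15%; labor force participation rate ≈ 61.42%.

Employed = 13,504 + 124,469 = 137,973.
Unemployed = 2,086 + 6,958 = 9,044 (jobless and actively searching, or on temporary layoff).
Labor force = 137,973 + 9,044 = 147,017.
Not in labor force = 6,260 + 16,080 + 2,232 + 55,238 + 12,540 = 92,350 (those not working and not actively searching are outside the labor force — including those who want a job but have given up searching).
Civilian working-age population = 147,017 + 92,350 = 239,367.
Unemployment rate = 9,044 / 147,017 = 6.15%.
Labor force participation rate = 147,017 / 239,367 = 61.42%.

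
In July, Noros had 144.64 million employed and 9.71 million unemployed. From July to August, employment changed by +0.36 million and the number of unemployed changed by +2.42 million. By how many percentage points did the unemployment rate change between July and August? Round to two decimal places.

The unemployment rate changed by +1.43 percentage points.

July: labor force = 144.64 + 9.71 = 154.35; u = 9.71/154.35 = 6.29%.
August: labor force = 145.00 + 12.13 = 157.13; u = 12.13/157.13 = 7.72%.
Change = 7.72% − 6.29% = +1.43 pp.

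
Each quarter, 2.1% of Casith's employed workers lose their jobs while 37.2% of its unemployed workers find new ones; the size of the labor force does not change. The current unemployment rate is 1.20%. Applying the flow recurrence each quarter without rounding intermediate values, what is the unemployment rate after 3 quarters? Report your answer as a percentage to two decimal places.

With a fixed labor force, u_{t+1} = u_t + s·(1−u_t) − f·u_t = u_t·(1−s−f) + s.
Here 1−s−f = 0.607 and s = 0.021.
u_1 = 0.012000 × 0.607 + 0.021 = 0.028284.
u_2 = 0.028284 × 0.607 + 0.021 = 0.038168.
u_3 = 0.038168 × 0.607 + 0.021 = 0.044168.

Unemployment rate after three quarters ≈ 4.42%.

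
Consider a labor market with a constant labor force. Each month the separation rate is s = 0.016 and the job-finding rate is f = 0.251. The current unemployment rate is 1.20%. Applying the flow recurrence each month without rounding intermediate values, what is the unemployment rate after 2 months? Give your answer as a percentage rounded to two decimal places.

With a fixed labor force, u_{t+1} = u_t + s·(1−u_t) − f·u_t = u_t·(1−s−f) + s.
Here 1−s−f = 0.733 and s = 0.016.
u_1 = 0.012000 × 0.733 + 0.016 = 0.024796.
u_2 = 0.024796 × 0.733 + 0.016 = 0.034175.

Unemployment rate after two months ≈ 3.42%.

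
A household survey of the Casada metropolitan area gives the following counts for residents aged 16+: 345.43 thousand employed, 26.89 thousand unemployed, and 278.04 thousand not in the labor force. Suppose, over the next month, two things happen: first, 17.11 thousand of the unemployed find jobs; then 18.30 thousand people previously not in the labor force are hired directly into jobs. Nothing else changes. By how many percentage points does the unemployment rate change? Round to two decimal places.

Initially, labor force = 345.43 + 26.89 = 372.32 thousand, so u = 26.89/372.32 = 7.22%.
After the first change, unemployed falls and employed rises by 17.11; labor force unchanged → E = 362.54, U = 9.78, labor force = 372.32 thousand.
After the second change, employed and labor force both rise by 18.30; unemployed unchanged → E = 380.84, U = 9.78, labor force = 390.62 thousand.
New unemployment rate = 9.78 / 390.62 = 2.50%.
Change = 2.50% − 7.22% = −4.72 percentage points.

The unemployment rate changes by −4.72 percentage points.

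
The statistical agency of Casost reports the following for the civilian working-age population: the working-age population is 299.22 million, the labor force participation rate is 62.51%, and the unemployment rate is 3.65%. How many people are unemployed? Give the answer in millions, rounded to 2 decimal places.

About 6.83 million are unemployed.

Labor force = 0.6251 × 299.22 = 187.04 million.
Unemployed = 0.0365 × 187.04 ≈ 6.83 million.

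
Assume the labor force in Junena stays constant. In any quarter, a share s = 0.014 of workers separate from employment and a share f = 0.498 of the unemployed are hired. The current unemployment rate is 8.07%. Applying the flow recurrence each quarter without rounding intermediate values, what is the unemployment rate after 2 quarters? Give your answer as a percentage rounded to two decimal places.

Unemployment rate after two quarters ≈ 4.01%.

With a fixed labor force, u_{t+1} = u_t + s·(1−u_t) − f·u_t = u_t·(1−s−f) + s.
Here 1−s−f = 0.488 and s = 0.014.
u_1 = 0.080700 × 0.488 + 0.014 = 0.053382.
u_2 = 0.053382 × 0.488 + 0.014 = 0.040050.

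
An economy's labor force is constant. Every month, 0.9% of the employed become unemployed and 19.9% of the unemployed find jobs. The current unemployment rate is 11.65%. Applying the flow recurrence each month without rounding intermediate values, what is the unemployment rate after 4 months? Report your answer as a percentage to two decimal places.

Unemployment rate after four months ≈ 7.21%.

With a fixed labor force, u_{t+1} = u_t + s·(1−u_t) − f·u_t = u_t·(1−s−f) + s.
Here 1−s−f = 0.792 and s = 0.009.
u_1 = 0.116500 × 0.792 + 0.009 = 0.101268.
u_2 = 0.101268 × 0.792 + 0.009 = 0.089204.
u_3 = 0.089204 × 0.792 + 0.009 = 0.079650.
u_4 = 0.079650 × 0.792 + 0.009 = 0.072083.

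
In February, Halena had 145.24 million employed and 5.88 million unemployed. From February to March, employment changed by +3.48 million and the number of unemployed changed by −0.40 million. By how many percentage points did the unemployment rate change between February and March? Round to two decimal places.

February: labor force = 145.24 + 5.88 = 151.12; u = 5.88/151.12 = 3.89%.
March: labor force = 148.72 + 5.48 = 154.20; u = 5.48/154.20 = 3.55%.
Change = 3.55% − 3.89% = −0.34 pp.

The unemployment rate changed by −0.34 percentage points.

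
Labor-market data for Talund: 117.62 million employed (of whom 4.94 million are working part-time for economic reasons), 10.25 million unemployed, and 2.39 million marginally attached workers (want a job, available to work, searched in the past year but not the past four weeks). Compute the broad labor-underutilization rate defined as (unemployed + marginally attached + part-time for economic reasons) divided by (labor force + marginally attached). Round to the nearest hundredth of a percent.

Labor force = 117.62 + 10.25 = 127.87 million.
Numerator = 10.25 + 2.39 + 4.94 = 17.58 million.
Denominator = 127.87 + 2.39 = 130.26 million.
Broad rate = 17.58 / 130.26 = 13.50%.

Broad underutilization rate ≈ 13.50%.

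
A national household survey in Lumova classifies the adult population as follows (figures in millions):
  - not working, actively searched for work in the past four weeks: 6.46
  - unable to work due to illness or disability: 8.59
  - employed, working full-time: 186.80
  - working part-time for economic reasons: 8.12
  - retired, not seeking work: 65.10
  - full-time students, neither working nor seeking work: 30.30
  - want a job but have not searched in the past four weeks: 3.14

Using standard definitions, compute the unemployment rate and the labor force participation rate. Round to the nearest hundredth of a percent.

Employed = 186.80 + 8.12 = 194.92 million (anyone who worked, including part-time for economic reasons, counts as employed).
Unemployed = 6.46 million.
Labor force = 194.92 + 6.46 = 201.38 million.
Not in labor force = 8.59 + 65.10 + 30.30 + 3.14 = 107.13 million (those not working and not actively searching are outside the labor force — including those who want a job but have given up searching).
Civilian working-age population = 201.38 + 107.13 = 308.51 million.
Unemployment rate = 6.46 / 201.38 = 3.21%.
Labor force participation rate = 201.38 / 308.51 = 65.28%.

Unemployment rate ≈ 3.21%; labor force participation rate ≈ 65.28%.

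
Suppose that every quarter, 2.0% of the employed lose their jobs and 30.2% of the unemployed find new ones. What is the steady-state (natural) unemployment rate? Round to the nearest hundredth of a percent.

Steady-state unemployment rate ≈ 6.21%.

At steady state the flows balance: s·E = f·U, so U/(E+U) = s/(s+f).
u* = 2.0 / (2.0 + 30.2) = 2.0 / 32.20 = 6.21%.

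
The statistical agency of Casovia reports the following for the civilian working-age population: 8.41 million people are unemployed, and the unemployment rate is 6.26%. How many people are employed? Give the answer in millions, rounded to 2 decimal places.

Labor force = U / u = 8.41 / 0.0626 ≈ 134.35 million.
Employed = labor force − unemployed = 134.35 − 8.41 = 125.94 million.

About 125.94 million are employed.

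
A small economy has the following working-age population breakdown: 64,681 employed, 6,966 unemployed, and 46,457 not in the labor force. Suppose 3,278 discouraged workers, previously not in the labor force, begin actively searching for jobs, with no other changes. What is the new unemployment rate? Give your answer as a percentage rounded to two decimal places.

New unemployment rate ≈ 13.67%.

Initially, labor force = 64,681 + 6,966 = 71,647, so u = 6,966/71,647 = 9.72%.
After the change, unemployed and labor force both rise by 3,278 → E = 64,681, U = 10,244, labor force = 74,925.
New unemployment rate = 10,244 / 74,925 = 13.67%.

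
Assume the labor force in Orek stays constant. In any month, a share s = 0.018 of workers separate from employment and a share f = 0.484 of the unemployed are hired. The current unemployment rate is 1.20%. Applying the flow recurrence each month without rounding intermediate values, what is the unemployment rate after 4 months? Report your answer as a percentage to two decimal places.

With a fixed labor force, u_{t+1} = u_t + s·(1−u_t) − f·u_t = u_t·(1−s−f) + s.
Here 1−s−f = 0.498 and s = 0.018.
u_1 = 0.012000 × 0.498 + 0.018 = 0.023976.
u_2 = 0.023976 × 0.498 + 0.018 = 0.029940.
u_3 = 0.029940 × 0.498 + 0.018 = 0.032910.
u_4 = 0.032910 × 0.498 + 0.018 = 0.034389.

Unemployment rate after four months ≈ 3.44%.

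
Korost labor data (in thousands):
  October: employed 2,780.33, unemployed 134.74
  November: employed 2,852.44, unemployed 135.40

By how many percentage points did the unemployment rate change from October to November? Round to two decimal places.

The unemployment rate changed by −0.09 percentage points.

October: labor force = 2,780.33 + 134.74 = 2,915.07; u = 134.74/2,915.07 = 4.62%.
November: labor force = 2,852.44 + 135.40 = 2,987.84; u = 135.40/2,987.84 = 4.53%.
Change = 4.53% − 4.62% = −0.09 pp.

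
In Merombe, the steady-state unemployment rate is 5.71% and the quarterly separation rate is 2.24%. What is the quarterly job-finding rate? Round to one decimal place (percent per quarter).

Job-finding rate ≈ 37.0% per quarter.

From u* = s/(s+f): f = s·(1−u)/u.
f = 2.24 × (1 − 0.0571) / 0.0571 = 2.1121 / 0.0571 ≈ 37.0% per quarter.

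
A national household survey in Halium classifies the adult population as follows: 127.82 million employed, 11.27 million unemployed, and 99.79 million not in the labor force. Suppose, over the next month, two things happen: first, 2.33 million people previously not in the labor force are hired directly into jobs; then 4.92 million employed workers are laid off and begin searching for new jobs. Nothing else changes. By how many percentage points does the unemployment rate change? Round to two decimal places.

The unemployment rate changes by +3.35 percentage points.

Initially, labor force = 127.82 + 11.27 = 139.09 million, so u = 11.27/139.09 = 8.10%.
After the first change, employed and labor force both rise by 2.33; unemployed unchanged → E = 130.15, U = 11.27, labor force = 141.42 million.
After the second change, employed falls and unemployed rises by 4.92; labor force unchanged → E = 125.23, U = 16.19, labor force = 141.42 million.
New unemployment rate = 16.19 / 141.42 = 11.45%.
Change = 11.45% − 8.10% = +3.35 percentage points.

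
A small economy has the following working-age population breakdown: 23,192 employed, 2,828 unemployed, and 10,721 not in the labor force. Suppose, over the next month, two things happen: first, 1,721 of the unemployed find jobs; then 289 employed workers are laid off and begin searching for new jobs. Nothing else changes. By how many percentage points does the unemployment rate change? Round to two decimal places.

Initially, labor force = 23,192 + 2,828 = 26,020, so u = 2,828/26,020 = 10.87%.
After the first change, unemployed falls and employed rises by 1,721; labor force unchanged → E = 24,913, U = 1,107, labor force = 26,020.
After the second change, employed falls and unemployed rises by 289; labor force unchanged → E = 24,624, U = 1,396, labor force = 26,020.
New unemployment rate = 1,396 / 26,020 = 5.37%.
Change = 5.37% − 10.87% = −5.50 percentage points.

The unemployment rate changes by −5.50 percentage points.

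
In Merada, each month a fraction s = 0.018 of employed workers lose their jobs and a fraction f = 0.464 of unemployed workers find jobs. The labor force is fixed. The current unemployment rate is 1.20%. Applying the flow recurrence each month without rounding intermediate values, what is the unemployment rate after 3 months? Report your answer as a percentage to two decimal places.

With a fixed labor force, u_{t+1} = u_t + s·(1−u_t) − f·u_t = u_t·(1−s−f) + s.
Here 1−s−f = 0.518 and s = 0.018.
u_1 = 0.012000 × 0.518 + 0.018 = 0.024216.
u_2 = 0.024216 × 0.518 + 0.018 = 0.030544.
u_3 = 0.030544 × 0.518 + 0.018 = 0.033822.

Unemployment rate after three months ≈ 3.38%.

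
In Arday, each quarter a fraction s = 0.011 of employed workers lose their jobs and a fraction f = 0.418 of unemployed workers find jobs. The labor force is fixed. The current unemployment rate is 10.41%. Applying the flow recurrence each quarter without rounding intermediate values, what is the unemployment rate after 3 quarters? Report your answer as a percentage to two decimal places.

Unemployment rate after three quarters ≈ 4.02%.

With a fixed labor force, u_{t+1} = u_t + s·(1−u_t) − f·u_t = u_t·(1−s−f) + s.
Here 1−s−f = 0.571 and s = 0.011.
u_1 = 0.104100 × 0.571 + 0.011 = 0.070441.
u_2 = 0.070441 × 0.571 + 0.011 = 0.051222.
u_3 = 0.051222 × 0.571 + 0.011 = 0.040248.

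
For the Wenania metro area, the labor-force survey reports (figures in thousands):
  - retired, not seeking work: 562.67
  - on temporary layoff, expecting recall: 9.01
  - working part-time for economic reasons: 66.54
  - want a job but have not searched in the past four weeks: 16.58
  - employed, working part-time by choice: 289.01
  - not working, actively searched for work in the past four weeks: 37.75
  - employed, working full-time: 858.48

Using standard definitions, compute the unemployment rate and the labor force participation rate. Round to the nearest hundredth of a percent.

Employed = 66.54 + 289.01 + 858.48 = 1,214.03 thousand (anyone who worked, including part-time for economic reasons, counts as employed).
Unemployed = 9.01 + 37.75 = 46.76 thousand (jobless and actively searching, or on temporary layoff).
Labor force = 1,214.03 + 46.76 = 1,260.79 thousand.
Not in labor force = 562.67 + 16.58 = 579.25 thousand (those not working and not actively searching are outside the labor force — including those who want a job but have given up searching).
Civilian working-age population = 1,260.79 + 579.25 = 1,840.04 thousand.
Unemployment rate = 46.76 / 1,260.79 = 3.71%.
Labor force participation rate = 1,260.79 / 1,840.04 = 68.52%.

Unemployment rate ≈ 3.71%; labor force participation rate ≈ 68.52%.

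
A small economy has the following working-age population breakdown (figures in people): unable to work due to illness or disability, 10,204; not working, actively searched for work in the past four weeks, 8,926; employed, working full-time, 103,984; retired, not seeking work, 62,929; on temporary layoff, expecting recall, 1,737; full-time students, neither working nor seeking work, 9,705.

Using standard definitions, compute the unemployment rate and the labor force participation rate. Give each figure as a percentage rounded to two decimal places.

Unemployment rate ≈ 9.30%; labor force participation rate ≈ 58.05%.

Employed = 103,984.
Unemployed = 8,926 + 1,737 = 10,663 (jobless and actively searching, or on temporary layoff).
Labor force = 103,984 + 10,663 = 114,647.
Not in labor force = 10,204 + 62,929 + 9,705 = 82,838 (those not working and not actively searching are outside the labor force).
Civilian working-age population = 114,647 + 82,838 = 197,485.
Unemployment rate = 10,663 / 114,647 = 9.30%.
Labor force participation rate = 114,647 / 197,485 = 58.05%.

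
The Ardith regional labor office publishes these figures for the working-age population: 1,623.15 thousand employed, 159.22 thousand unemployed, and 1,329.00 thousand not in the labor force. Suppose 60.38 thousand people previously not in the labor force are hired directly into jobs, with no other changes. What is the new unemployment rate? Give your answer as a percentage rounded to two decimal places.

New unemployment rate ≈ 8.64%.

Initially, labor force = 1,623.15 + 159.22 = 1,782.37 thousand, so u = 159.22/1,782.37 = 8.93%.
After the change, employed and labor force both rise by 60.38; unemployed unchanged → E = 1,683.53, U = 159.22, labor force = 1,842.75 thousand.
New unemployment rate = 159.22 / 1,842.75 = 8.64%.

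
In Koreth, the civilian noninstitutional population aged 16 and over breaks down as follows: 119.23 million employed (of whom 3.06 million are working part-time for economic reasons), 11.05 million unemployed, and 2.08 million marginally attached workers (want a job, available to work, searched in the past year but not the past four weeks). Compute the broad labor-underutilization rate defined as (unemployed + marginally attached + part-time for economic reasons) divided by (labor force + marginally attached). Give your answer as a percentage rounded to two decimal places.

Labor force = 119.23 + 11.05 = 130.28 million.
Numerator = 11.05 + 2.08 + 3.06 = 16.19 million.
Denominator = 130.28 + 2.08 = 132.36 million.
Broad rate = 16.19 / 132.36 = 12.23%.

Broad underutilization rate ≈ 12.23%.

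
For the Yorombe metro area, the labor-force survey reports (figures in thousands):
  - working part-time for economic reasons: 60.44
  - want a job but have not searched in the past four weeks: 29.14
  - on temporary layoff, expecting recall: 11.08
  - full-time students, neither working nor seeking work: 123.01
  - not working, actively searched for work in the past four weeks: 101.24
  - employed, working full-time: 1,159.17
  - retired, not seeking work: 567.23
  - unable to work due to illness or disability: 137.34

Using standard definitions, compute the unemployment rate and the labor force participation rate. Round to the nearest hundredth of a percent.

Unemployment rate ≈ 8.43%; labor force participation rate ≈ 60.86%.

Employed = 60.44 + 1,159.17 = 1,219.61 thousand (anyone who worked, including part-time for economic reasons, counts as employed).
Unemployed = 11.08 + 101.24 = 112.32 thousand (jobless and actively searching, or on temporary layoff).
Labor force = 1,219.61 + 112.32 = 1,331.93 thousand.
Not in labor force = 29.14 + 123.01 + 567.23 + 137.34 = 856.72 thousand (those not working and not actively searching are outside the labor force — including those who want a job but have given up searching).
Civilian working-age population = 1,331.93 + 856.72 = 2,188.65 thousand.
Unemployment rate = 112.32 / 1,331.93 = 8.43%.
Labor force participation rate = 1,331.93 / 2,188.65 = 60.86%.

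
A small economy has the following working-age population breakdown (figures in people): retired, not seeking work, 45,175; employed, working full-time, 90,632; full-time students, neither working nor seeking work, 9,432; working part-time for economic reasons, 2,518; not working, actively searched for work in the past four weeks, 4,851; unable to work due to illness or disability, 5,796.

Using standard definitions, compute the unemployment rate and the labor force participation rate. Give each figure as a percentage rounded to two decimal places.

Unemployment rate ≈ 4.95%; labor force participation rate ≈ 61.87%.

Employed = 90,632 + 2,518 = 93,150 (anyone who worked, including part-time for economic reasons, counts as employed).
Unemployed = 4,851.
Labor force = 93,150 + 4,851 = 98,001.
Not in labor force = 45,175 + 9,432 + 5,796 = 60,403 (those not working and not actively searching are outside the labor force).
Civilian working-age population = 98,001 + 60,403 = 158,404.
Unemployment rate = 4,851 / 98,001 = 4.95%.
Labor force participation rate = 98,001 / 158,404 = 61.87%.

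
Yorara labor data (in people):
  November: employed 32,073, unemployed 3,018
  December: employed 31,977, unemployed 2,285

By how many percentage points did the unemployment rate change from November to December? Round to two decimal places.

November: labor force = 32,073 + 3,018 = 35,091; u = 3,018/35,091 = 8.60%.
December: labor force = 31,977 + 2,285 = 34,262; u = 2,285/34,262 = 6.67%.
Change = 6.67% − 8.60% = −1.93 pp.

The unemployment rate changed by −1.93 percentage points.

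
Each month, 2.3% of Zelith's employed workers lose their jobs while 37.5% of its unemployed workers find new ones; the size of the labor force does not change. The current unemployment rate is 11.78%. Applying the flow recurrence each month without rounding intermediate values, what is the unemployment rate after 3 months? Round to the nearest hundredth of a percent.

Unemployment rate after three months ≈ 7.09%.

With a fixed labor force, u_{t+1} = u_t + s·(1−u_t) − f·u_t = u_t·(1−s−f) + s.
Here 1−s−f = 0.602 and s = 0.023.
u_1 = 0.117800 × 0.602 + 0.023 = 0.093916.
u_2 = 0.093916 × 0.602 + 0.023 = 0.079537.
u_3 = 0.079537 × 0.602 + 0.023 = 0.070881.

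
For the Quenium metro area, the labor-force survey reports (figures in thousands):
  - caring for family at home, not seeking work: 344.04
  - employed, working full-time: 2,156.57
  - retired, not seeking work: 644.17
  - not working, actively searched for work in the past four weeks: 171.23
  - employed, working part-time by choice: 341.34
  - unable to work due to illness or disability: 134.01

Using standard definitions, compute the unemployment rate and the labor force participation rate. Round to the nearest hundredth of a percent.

Employed = 2,156.57 + 341.34 = 2,497.91 thousand.
Unemployed = 171.23 thousand.
Labor force = 2,497.91 + 171.23 = 2,669.14 thousand.
Not in labor force = 344.04 + 644.17 + 134.01 = 1,122.22 thousand (those not working and not actively searching are outside the labor force).
Civilian working-age population = 2,669.14 + 1,122.22 = 3,791.36 thousand.
Unemployment rate = 171.23 / 2,669.14 = 6.42%.
Labor force participation rate = 2,669.14 / 3,791.36 = 70.40%.

Unemployment rate ≈ 6.42%; labor force participation rate ≈ 70.40%.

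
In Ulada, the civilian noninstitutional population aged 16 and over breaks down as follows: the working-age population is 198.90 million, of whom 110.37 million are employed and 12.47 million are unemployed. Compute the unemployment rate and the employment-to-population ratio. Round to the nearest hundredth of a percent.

Unemployment rate ≈ 10.15%; employment-population ratio ≈ 55.49%.

Labor force = employed + unemployed = 110.37 + 12.47 = 122.84 million.
Unemployment rate = 12.47 / 122.84 = 10.15%.
Employment-population ratio = 110.37 / 198.90 = 55.49%.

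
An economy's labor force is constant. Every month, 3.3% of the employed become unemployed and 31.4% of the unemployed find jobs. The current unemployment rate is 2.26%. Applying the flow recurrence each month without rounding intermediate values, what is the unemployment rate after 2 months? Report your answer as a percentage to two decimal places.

Unemployment rate after two months ≈ 6.42%.

With a fixed labor force, u_{t+1} = u_t + s·(1−u_t) − f·u_t = u_t·(1−s−f) + s.
Here 1−s−f = 0.653 and s = 0.033.
u_1 = 0.022600 × 0.653 + 0.033 = 0.047758.
u_2 = 0.047758 × 0.653 + 0.033 = 0.064186.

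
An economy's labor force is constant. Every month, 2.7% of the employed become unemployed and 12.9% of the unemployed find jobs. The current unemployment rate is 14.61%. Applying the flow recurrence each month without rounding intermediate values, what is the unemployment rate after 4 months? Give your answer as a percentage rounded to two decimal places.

With a fixed labor force, u_{t+1} = u_t + s·(1−u_t) − f·u_t = u_t·(1−s−f) + s.
Here 1−s−f = 0.844 and s = 0.027.
u_1 = 0.146100 × 0.844 + 0.027 = 0.150308.
u_2 = 0.150308 × 0.844 + 0.027 = 0.153860.
u_3 = 0.153860 × 0.844 + 0.027 = 0.156858.
u_4 = 0.156858 × 0.844 + 0.027 = 0.159388.

Unemployment rate after four months ≈ 15.94%.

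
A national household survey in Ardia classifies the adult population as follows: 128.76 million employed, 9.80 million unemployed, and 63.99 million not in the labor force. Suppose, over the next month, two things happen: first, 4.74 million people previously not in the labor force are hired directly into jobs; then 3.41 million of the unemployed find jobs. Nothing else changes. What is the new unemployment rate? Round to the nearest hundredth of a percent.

New unemployment rate ≈ 4.46%.

Initially, labor force = 128.76 + 9.80 = 138.56 million, so u = 9.80/138.56 = 7.07%.
After the first change, employed and labor force both rise by 4.74; unemployed unchanged → E = 133.50, U = 9.80, labor force = 143.30 million.
After the second change, unemployed falls and employed rises by 3.41; labor force unchanged → E = 136.91, U = 6.39, labor force = 143.30 million.
New unemployment rate = 6.39 / 143.30 = 4.46%.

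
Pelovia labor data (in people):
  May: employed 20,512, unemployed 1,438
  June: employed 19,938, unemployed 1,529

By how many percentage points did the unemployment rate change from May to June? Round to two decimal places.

The unemployment rate changed by +0.57 percentage points.

May: labor force = 20,512 + 1,438 = 21,950; u = 1,438/21,950 = 6.55%.
June: labor force = 19,938 + 1,529 = 21,467; u = 1,529/21,467 = 7.12%.
Change = 7.12% − 6.55% = +0.57 pp.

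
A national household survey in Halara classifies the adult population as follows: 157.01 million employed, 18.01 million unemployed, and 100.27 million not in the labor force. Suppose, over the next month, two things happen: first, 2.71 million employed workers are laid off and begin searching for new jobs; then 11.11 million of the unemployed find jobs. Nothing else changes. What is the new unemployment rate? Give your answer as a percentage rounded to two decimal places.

New unemployment rate ≈ 5.49%.

Initially, labor force = 157.01 + 18.01 = 175.02 million, so u = 18.01/175.02 = 10.29%.
After the first change, employed falls and unemployed rises by 2.71; labor force unchanged → E = 154.30, U = 20.72, labor force = 175.02 million.
After the second change, unemployed falls and employed rises by 11.11; labor force unchanged → E = 165.41, U = 9.61, labor force = 175.02 million.
New unemployment rate = 9.61 / 175.02 = 5.49%.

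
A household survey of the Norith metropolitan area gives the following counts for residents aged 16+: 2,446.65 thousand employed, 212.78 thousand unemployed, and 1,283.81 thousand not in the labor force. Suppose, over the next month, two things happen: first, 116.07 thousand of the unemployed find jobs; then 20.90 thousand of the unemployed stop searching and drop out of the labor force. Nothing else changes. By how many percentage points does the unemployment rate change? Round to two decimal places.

Initially, labor force = 2,446.65 + 212.78 = 2,659.43 thousand, so u = 212.78/2,659.43 = 8.00%.
After the first change, unemployed falls and employed rises by 116.07; labor force unchanged → E = 2,562.72, U = 96.71, labor force = 2,659.43 thousand.
After the second change, unemployed and labor force both fall by 20.90 → E = 2,562.72, U = 75.81, labor force = 2,638.53 thousand.
New unemployment rate = 75.81 / 2,638.53 = 2.87%.
Change = 2.87% − 8.00% = −5.13 percentage points.

The unemployment rate changes by −5.13 percentage points.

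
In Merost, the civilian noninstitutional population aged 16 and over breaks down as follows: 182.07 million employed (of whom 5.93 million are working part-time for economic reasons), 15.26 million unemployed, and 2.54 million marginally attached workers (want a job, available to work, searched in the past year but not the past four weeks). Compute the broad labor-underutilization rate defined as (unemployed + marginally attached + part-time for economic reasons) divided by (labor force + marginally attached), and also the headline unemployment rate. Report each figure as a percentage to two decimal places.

Labor force = 182.07 + 15.26 = 197.33 million.
Numerator = 15.26 + 2.54 + 5.93 = 23.73 million.
Denominator = 197.33 + 2.54 = 199.87 million.
Broad rate = 23.73 / 199.87 = 11.87%.
Headline unemployment rate = 15.26 / 197.33 = 7.73%.

Broad underutilization rate ≈ 11.87%; headline unemployment rate ≈ 7.73%.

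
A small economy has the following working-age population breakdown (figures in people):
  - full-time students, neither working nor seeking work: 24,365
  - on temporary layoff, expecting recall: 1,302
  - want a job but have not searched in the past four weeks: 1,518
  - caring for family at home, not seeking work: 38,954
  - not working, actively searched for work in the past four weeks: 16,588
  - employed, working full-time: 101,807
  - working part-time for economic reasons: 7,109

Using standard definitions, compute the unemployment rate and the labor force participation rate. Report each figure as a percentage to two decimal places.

Unemployment rate ≈ 14.11%; labor force participation rate ≈ 66.17%.

Employed = 101,807 + 7,109 = 108,916 (anyone who worked, including part-time for economic reasons, counts as employed).
Unemployed = 1,302 + 16,588 = 17,890 (jobless and actively searching, or on temporary layoff).
Labor force = 108,916 + 17,890 = 126,806.
Not in labor force = 24,365 + 1,518 + 38,954 = 64,837 (those not working and not actively searching are outside the labor force — including those who want a job but have given up searching).
Civilian working-age population = 126,806 + 64,837 = 191,643.
Unemployment rate = 17,890 / 126,806 = 14.11%.
Labor force participation rate = 126,806 / 191,643 = 66.17%.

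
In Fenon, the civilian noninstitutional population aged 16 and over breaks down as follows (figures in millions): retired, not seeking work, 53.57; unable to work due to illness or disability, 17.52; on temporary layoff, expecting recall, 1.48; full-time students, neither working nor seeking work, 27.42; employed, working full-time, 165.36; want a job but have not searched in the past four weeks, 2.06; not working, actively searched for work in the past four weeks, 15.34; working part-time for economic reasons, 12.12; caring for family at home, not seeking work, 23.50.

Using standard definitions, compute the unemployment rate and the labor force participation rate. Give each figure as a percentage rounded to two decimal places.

Employed = 165.36 + 12.12 = 177.48 million (anyone who worked, including part-time for economic reasons, counts as employed).
Unemployed = 1.48 + 15.34 = 16.82 million (jobless and actively searching, or on temporary layoff).
Labor force = 177.48 + 16.82 = 194.30 million.
Not in labor force = 53.57 + 17.52 + 27.42 + 2.06 + 23.50 = 124.07 million (those not working and not actively searching are outside the labor force — including those who want a job but have given up searching).
Civilian working-age population = 194.30 + 124.07 = 318.37 million.
Unemployment rate = 16.82 / 194.30 = 8.66%.
Labor force participation rate = 194.30 / 318.37 = 61.03%.

Unemployment rate ≈ 8.66%; labor force participation rate ≈ 61.03%.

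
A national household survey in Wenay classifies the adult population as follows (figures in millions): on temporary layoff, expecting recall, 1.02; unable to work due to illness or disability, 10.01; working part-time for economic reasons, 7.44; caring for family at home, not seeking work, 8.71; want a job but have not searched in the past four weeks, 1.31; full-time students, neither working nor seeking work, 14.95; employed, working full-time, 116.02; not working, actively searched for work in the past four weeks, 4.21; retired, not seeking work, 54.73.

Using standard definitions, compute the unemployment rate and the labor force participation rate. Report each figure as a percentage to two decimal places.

Unemployment rate ≈ 4.06%; labor force participation rate ≈ 58.92%.

Employed = 7.44 + 116.02 = 123.46 million (anyone who worked, including part-time for economic reasons, counts as employed).
Unemployed = 1.02 + 4.21 = 5.23 million (jobless and actively searching, or on temporary layoff).
Labor force = 123.46 + 5.23 = 128.69 million.
Not in labor force = 10.01 + 8.71 + 1.31 + 14.95 + 54.73 = 89.71 million (those not working and not actively searching are outside the labor force — including those who want a job but have given up searching).
Civilian working-age population = 128.69 + 89.71 = 218.40 million.
Unemployment rate = 5.23 / 128.69 = 4.06%.
Labor force participation rate = 128.69 / 218.40 = 58.92%.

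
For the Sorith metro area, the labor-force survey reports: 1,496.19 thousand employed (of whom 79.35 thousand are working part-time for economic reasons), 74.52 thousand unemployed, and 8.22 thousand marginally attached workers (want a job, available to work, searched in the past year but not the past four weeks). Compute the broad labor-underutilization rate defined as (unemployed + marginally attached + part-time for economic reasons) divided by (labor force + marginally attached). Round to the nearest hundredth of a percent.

Labor force = 1,496.19 + 74.52 = 1,570.71 thousand.
Numerator = 74.52 + 8.22 + 79.35 = 162.09 thousand.
Denominator = 1,570.71 + 8.22 = 1,578.93 thousand.
Broad rate = 162.09 / 1,578.93 = 10.27%.

Broad underutilization rate ≈ 10.27%.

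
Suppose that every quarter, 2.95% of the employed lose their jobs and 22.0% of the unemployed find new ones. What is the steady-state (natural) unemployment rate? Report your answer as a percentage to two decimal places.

Steady-state unemployment rate ≈ 11.82%.

At steady state the flows balance: s·E = f·U, so U/(E+U) = s/(s+f).
u* = 2.95 / (2.95 + 22.0) = 2.95 / 24.95 = 11.82%.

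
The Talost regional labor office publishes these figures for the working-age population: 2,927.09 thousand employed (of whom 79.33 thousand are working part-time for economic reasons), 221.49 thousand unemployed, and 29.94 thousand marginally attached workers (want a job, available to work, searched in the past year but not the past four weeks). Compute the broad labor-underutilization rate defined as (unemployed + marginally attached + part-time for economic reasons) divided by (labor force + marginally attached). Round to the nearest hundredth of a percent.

Broad underutilization rate ≈ 10.41%.

Labor force = 2,927.09 + 221.49 = 3,148.58 thousand.
Numerator = 221.49 + 29.94 + 79.33 = 330.76 thousand.
Denominator = 3,148.58 + 29.94 = 3,178.52 thousand.
Broad rate = 330.76 / 3,178.52 = 10.41%.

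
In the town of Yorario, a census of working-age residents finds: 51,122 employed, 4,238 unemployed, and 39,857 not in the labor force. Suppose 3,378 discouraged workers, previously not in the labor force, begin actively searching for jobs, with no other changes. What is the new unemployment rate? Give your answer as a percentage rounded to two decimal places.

Initially, labor force = 51,122 + 4,238 = 55,360, so u = 4,238/55,360 = 7.66%.
After the change, unemployed and labor force both rise by 3,378 → E = 51,122, U = 7,616, labor force = 58,738.
New unemployment rate = 7,616 / 58,738 = 12.97%.

New unemployment rate ≈ 12.97%.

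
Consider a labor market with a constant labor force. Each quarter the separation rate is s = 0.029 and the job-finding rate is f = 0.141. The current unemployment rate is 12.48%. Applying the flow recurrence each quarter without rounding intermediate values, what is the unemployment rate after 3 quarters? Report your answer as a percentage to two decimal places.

With a fixed labor force, u_{t+1} = u_t + s·(1−u_t) − f·u_t = u_t·(1−s−f) + s.
Here 1−s−f = 0.830 and s = 0.029.
u_1 = 0.124800 × 0.830 + 0.029 = 0.132584.
u_2 = 0.132584 × 0.830 + 0.029 = 0.139045.
u_3 = 0.139045 × 0.830 + 0.029 = 0.144407.

Unemployment rate after three quarters ≈ 14.44%.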